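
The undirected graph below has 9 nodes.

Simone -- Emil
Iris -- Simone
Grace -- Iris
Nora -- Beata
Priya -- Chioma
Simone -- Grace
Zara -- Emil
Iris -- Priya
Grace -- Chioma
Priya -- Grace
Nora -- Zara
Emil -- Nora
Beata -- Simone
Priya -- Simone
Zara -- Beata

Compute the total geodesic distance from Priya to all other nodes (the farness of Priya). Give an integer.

14

Distances from Priya: Beata:2, Chioma:1, Emil:2, Grace:1, Iris:1, Nora:3, Simone:1, Zara:3.
Sum = 2 + 1 + 2 + 1 + 1 + 3 + 1 + 3 = 14.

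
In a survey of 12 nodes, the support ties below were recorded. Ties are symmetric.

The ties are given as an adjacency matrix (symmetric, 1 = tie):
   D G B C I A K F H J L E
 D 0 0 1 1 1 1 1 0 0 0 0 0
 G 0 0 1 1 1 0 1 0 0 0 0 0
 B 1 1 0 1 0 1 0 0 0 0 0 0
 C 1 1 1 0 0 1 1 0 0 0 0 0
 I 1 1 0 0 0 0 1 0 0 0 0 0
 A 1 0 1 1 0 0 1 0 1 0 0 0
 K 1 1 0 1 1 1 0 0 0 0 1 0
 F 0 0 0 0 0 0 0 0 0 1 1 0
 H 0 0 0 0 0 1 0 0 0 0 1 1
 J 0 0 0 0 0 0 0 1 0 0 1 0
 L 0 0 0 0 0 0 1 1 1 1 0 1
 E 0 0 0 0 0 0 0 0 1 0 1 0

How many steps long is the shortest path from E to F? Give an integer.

2

One shortest route is E – L – F, which uses 2 edges, and E and F are not directly tied, so nothing shorter exists. So d(E,F) = 2.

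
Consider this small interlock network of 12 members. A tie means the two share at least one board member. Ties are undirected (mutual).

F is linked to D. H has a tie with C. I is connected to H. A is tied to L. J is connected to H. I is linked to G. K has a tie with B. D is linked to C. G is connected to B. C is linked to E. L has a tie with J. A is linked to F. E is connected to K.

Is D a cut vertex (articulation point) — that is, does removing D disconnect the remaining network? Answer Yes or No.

Even without D, every remaining node can still reach every other (the residual graph is connected), so D is not a cut vertex.

No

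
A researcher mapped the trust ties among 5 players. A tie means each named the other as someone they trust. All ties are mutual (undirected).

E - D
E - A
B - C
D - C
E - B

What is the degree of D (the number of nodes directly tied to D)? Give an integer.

2

D is directly tied to C and E. That is 2 neighbors, so the degree of D is 2.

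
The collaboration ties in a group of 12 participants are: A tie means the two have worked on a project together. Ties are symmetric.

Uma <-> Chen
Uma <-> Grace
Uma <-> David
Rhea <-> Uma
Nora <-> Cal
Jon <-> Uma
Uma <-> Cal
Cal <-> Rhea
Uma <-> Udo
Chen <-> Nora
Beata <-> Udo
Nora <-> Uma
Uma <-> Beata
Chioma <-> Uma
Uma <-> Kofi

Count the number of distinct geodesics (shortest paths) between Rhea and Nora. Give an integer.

2

The shortest distance is 2. The length-2 paths are: Rhea–Uma–Nora; Rhea–Cal–Nora.
That gives 2 distinct shortest paths.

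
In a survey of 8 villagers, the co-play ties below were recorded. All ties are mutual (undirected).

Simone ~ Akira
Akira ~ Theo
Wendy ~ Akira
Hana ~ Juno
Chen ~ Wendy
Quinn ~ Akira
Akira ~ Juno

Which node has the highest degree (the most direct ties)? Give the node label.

Akira

Degrees — Akira:5, Chen:1, Hana:1, Juno:2, Quinn:1, Simone:1, Theo:1, Wendy:2.
The maximum is 5, attained only by Akira.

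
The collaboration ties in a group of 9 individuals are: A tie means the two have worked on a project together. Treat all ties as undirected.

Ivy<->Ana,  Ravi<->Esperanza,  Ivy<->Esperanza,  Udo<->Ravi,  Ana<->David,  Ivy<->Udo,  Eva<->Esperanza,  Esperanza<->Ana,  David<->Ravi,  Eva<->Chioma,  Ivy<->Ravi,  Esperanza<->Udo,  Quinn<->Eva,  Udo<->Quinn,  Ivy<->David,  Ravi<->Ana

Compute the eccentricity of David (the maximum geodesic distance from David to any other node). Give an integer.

Distances from David: Ana:1, Chioma:4, Esperanza:2, Eva:3, Ivy:1, Quinn:3, Ravi:1, Udo:2.
The largest is 4 (to Chioma), so the eccentricity of David is 4.

4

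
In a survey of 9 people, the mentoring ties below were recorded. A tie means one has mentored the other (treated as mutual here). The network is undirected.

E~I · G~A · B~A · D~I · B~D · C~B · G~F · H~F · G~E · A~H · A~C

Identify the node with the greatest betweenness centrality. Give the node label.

Unnormalized betweenness of each node: A:34/3, B:6, C:0, D:10/3, E:4, F:4/3, G:53/6, H:11/6, I:7/3.
A has the largest value, 34/3, making it the main broker — the node through which the most shortest paths run.

A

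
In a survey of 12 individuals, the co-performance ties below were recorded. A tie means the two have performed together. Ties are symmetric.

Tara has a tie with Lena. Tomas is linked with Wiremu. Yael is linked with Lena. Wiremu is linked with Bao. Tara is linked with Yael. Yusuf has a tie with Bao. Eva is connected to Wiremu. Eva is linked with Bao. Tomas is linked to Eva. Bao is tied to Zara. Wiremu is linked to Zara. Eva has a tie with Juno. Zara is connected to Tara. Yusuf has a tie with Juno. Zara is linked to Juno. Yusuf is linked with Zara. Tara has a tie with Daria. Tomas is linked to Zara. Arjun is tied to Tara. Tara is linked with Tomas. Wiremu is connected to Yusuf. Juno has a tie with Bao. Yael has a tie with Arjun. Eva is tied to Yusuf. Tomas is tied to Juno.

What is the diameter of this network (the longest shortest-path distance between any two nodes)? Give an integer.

3

Eccentricity of each node (its greatest distance to any other): Arjun:3, Bao:3, Daria:3, Eva:3, Juno:3, Lena:3, Tara:2, Tomas:2, Wiremu:3, Yael:3, Yusuf:3, Zara:2.
The maximum eccentricity is 3, realized for instance by the pair Juno–Lena via Juno – Tomas – Tara – Lena. So the diameter is 3.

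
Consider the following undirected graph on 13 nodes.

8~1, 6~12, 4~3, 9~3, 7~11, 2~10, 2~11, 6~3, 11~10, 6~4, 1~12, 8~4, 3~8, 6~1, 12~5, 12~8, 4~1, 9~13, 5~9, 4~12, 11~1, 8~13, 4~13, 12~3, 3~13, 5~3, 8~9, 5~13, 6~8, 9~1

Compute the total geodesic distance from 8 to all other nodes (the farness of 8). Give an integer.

Distances from 8: 1:1, 2:3, 3:1, 4:1, 5:2, 6:1, 7:3, 9:1, 10:3, 11:2, 12:1, 13:1.
Sum = 1 + 3 + 1 + 1 + 2 + 1 + 3 + 1 + 3 + 2 + 1 + 1 = 20.

20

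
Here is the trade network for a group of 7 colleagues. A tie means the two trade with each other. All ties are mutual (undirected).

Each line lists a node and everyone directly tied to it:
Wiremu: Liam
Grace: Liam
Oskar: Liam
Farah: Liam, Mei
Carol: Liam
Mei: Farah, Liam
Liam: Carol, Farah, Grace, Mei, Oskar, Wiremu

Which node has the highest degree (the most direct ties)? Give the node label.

Degrees — Carol:1, Farah:2, Grace:1, Liam:6, Mei:2, Oskar:1, Wiremu:1.
The maximum is 6, attained only by Liam.

Liam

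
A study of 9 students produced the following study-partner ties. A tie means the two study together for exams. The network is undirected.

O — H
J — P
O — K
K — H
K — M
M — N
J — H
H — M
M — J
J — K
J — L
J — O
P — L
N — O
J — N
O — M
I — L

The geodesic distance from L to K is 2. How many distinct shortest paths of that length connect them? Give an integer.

1

The shortest distance is 2, and the only length-2 path is L–J–K. So there is exactly 1 shortest path.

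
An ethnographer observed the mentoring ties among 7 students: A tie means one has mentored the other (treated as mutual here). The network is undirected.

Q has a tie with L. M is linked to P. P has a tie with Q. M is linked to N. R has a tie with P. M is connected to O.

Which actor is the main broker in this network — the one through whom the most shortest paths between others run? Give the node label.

Unnormalized betweenness of each node: L:0, M:9, N:0, O:0, P:11, Q:5, R:0.
P has the largest value, 11, making it the main broker — the node through which the most shortest paths run.

P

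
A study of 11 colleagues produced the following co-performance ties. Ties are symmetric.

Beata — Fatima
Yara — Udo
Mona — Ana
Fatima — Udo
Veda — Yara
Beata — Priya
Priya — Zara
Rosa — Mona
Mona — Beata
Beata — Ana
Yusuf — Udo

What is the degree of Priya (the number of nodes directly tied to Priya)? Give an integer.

2

Priya is directly tied to Beata and Zara. That is 2 neighbors, so the degree of Priya is 2.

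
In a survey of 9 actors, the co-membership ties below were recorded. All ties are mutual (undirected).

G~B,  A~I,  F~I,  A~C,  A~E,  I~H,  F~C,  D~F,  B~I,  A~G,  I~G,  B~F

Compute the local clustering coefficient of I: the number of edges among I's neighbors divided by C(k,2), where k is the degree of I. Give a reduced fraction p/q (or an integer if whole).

3/10

I's neighbors: A, B, F, G, and H (k = 5).
Possible neighbor pairs: C(5,2) = 10. Edges among them: A–G, B–F, B–G → e = 3.
Clustering(I) = 3/10.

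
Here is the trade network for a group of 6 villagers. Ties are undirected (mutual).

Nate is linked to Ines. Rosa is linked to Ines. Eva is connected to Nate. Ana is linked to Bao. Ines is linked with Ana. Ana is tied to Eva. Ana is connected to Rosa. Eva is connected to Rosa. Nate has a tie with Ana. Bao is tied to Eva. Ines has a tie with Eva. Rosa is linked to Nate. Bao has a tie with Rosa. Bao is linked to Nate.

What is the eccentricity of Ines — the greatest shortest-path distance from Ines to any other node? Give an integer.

Distances from Ines: Ana:1, Bao:2, Eva:1, Nate:1, Rosa:1.
The largest is 2 (to Bao), so the eccentricity of Ines is 2.

2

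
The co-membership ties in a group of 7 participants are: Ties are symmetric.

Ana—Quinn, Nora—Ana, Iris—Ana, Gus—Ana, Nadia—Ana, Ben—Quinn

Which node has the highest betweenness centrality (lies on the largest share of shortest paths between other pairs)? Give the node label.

Unnormalized betweenness of each node: Ana:14, Ben:0, Gus:0, Iris:0, Nadia:0, Nora:0, Quinn:5.
Ana has the largest value, 14, making it the main broker — the node through which the most shortest paths run.

Ana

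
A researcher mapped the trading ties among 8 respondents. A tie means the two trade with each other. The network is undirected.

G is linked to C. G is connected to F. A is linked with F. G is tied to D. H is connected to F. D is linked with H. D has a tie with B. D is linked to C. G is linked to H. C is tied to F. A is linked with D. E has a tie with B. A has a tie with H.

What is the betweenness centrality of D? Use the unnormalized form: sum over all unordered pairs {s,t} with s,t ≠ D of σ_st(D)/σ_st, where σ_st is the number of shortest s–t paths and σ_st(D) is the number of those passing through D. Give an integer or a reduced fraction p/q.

67/6

Pairs whose geodesics pass through D — C–H: 1/3; C–A: 1/2; C–E: 1; C–B: 1; F–E: 4/4; F–B: 4/4; G–A: 1/3; G–E: 1; G–B: 1; H–E: 1; H–B: 1; A–E: 1; A–B: 1.
All other pairs contribute 0.
Summing the contributions gives betweenness(D) = 67/6.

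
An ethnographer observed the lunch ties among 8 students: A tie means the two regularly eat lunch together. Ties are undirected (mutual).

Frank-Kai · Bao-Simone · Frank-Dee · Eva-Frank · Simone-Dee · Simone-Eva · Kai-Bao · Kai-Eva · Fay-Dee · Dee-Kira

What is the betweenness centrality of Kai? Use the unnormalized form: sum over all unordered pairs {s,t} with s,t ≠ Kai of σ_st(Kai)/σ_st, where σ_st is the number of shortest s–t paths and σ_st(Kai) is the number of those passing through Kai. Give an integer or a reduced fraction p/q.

Pairs whose geodesics pass through Kai — Bao–Frank: 1; Bao–Eva: 1/2.
All other pairs contribute 0.
Summing the contributions gives betweenness(Kai) = 3/2.

3/2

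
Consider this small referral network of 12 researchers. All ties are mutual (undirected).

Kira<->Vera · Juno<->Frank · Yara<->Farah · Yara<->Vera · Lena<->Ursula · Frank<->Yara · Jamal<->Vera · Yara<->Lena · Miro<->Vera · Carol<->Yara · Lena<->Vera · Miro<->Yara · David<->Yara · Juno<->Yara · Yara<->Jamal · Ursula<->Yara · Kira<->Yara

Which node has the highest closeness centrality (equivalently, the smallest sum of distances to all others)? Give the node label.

Farness (sum of distances to all others) for each node — Carol:21, David:21, Farah:21, Frank:20, Jamal:20, Juno:20, Kira:20, Lena:19, Miro:20, Ursula:20, Vera:17, Yara:11.
The smallest farness is 11, for Yara, so Yara has the highest closeness.

Yara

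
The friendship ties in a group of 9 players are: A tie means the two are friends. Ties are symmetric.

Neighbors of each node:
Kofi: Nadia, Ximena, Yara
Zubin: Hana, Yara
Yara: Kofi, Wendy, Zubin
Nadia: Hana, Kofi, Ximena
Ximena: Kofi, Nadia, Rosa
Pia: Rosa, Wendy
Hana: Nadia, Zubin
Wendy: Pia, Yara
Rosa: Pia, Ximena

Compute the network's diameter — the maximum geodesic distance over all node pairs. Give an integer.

Eccentricity of each node (its greatest distance to any other): Hana:4, Kofi:3, Nadia:3, Pia:4, Rosa:4, Wendy:3, Ximena:3, Yara:3, Zubin:4.
The maximum eccentricity is 4, realized for instance by the pair Hana–Pia via Hana – Zubin – Yara – Wendy – Pia. So the diameter is 4.

4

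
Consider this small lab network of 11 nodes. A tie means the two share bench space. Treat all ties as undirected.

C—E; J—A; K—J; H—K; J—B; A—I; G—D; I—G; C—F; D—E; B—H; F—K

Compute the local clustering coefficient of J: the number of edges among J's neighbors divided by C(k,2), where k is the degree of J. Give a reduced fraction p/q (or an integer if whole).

J's neighbors: A, B, and K (k = 3).
Possible neighbor pairs: C(3,2) = 3. Edges among them: none → e = 0.
Clustering(J) = 0/3 = 0.

0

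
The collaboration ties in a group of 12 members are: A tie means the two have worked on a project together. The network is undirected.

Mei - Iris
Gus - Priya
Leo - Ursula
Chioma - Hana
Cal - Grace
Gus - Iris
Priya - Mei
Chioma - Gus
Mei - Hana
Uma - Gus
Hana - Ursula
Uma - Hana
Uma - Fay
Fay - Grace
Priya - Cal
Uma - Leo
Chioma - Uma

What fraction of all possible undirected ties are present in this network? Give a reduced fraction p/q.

17/66

There are 17 edges and 12 nodes, so the maximum possible is C(12,2) = 66.
Density = 17/66.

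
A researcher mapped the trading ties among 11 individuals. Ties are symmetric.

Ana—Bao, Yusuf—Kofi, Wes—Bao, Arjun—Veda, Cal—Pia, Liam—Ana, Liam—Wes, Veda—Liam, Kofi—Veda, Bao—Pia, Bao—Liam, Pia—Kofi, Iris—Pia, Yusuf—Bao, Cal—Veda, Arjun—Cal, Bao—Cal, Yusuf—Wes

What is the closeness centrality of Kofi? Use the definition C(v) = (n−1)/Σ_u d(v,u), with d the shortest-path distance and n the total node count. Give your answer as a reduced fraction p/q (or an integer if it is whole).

Distances from Kofi: Ana:3, Arjun:2, Bao:2, Cal:2, Iris:2, Liam:2, Pia:1, Veda:1, Wes:2, Yusuf:1. Sum = 18.
n = 11, so closeness = 10/18 = 5/9.

5/9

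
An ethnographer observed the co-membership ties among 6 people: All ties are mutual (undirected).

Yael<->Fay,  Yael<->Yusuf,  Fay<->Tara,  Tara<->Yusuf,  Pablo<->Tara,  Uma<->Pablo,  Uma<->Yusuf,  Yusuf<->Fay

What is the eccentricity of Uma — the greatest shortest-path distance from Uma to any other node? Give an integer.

2

Distances from Uma: Fay:2, Pablo:1, Tara:2, Yael:2, Yusuf:1.
The largest is 2 (to Tara, Yael, and Fay), so the eccentricity of Uma is 2.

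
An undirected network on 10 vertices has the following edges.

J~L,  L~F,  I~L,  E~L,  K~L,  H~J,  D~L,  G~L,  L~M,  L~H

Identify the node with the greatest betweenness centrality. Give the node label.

Unnormalized betweenness of each node: D:0, E:0, F:0, G:0, H:0, I:0, J:0, K:0, L:35, M:0.
L has the largest value, 35, making it the main broker — the node through which the most shortest paths run.

L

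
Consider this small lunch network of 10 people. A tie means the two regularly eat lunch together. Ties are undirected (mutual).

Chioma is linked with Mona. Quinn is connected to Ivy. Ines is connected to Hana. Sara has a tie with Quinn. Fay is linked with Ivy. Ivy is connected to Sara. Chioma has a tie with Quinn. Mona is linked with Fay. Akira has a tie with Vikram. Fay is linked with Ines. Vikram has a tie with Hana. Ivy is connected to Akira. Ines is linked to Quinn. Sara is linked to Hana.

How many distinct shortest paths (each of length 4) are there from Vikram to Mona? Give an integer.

The shortest distance is 4. The length-4 paths are: Vikram–Akira–Ivy–Fay–Mona; Vikram–Hana–Ines–Fay–Mona.
That gives 2 distinct shortest paths.

2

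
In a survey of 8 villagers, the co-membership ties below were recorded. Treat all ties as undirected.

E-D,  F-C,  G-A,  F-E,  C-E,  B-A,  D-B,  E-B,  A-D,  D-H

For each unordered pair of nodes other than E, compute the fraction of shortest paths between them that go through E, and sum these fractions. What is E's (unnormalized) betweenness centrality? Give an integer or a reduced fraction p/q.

Pairs whose geodesics pass through E — C–G: 2/2; C–B: 1; C–H: 1; C–A: 2/2; C–D: 1; F–G: 2/2; F–B: 1; F–H: 1; F–A: 2/2; F–D: 1.
All other pairs contribute 0.
Summing the contributions gives betweenness(E) = 10.

10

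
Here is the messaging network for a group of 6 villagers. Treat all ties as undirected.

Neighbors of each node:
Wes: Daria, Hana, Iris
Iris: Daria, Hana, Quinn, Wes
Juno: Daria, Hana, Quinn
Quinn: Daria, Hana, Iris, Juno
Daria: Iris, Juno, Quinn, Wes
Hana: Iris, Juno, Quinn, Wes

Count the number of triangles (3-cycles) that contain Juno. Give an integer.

Juno's neighbors: Daria, Hana, and Quinn.
Neighbor pairs that are themselves tied: Juno–Daria–Quinn; Juno–Hana–Quinn. Each forms one triangle with Juno, for 2 in total.

2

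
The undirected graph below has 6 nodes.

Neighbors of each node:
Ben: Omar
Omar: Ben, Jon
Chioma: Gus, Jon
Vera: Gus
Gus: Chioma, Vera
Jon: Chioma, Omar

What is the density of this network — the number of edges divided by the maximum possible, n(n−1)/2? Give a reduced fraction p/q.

1/3

There are 5 edges and 6 nodes, so the maximum possible is C(6,2) = 15.
Density = 5/15 = 1/3.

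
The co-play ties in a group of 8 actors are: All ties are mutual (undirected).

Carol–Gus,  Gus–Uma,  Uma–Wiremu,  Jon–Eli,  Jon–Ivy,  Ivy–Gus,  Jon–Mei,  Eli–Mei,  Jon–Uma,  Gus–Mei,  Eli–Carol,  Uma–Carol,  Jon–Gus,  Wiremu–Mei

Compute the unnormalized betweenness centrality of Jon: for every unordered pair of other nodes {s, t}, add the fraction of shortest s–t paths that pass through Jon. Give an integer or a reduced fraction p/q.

Pairs whose geodesics pass through Jon — Ivy–Wiremu: 2/4; Ivy–Uma: 1/2; Ivy–Mei: 1/2; Ivy–Eli: 1; Gus–Eli: 1/3; Uma–Mei: 1/3; Uma–Eli: 1/2.
All other pairs contribute 0.
Summing the contributions gives betweenness(Jon) = 11/3.

11/3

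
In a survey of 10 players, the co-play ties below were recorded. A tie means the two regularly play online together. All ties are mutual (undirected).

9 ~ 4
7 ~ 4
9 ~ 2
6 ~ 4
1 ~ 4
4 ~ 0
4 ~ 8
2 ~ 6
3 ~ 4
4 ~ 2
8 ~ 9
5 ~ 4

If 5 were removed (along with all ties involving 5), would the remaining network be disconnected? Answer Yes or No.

Even without 5, every remaining node can still reach every other (the residual graph is connected), so 5 is not a cut vertex.

No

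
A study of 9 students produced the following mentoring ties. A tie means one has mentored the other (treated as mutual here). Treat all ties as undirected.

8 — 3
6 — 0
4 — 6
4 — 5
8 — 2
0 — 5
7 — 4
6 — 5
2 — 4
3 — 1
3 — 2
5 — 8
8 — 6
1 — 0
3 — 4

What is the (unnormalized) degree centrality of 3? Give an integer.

3 is directly tied to 1, 2, 4, and 8. That is 4 neighbors, so the degree of 3 is 4.

4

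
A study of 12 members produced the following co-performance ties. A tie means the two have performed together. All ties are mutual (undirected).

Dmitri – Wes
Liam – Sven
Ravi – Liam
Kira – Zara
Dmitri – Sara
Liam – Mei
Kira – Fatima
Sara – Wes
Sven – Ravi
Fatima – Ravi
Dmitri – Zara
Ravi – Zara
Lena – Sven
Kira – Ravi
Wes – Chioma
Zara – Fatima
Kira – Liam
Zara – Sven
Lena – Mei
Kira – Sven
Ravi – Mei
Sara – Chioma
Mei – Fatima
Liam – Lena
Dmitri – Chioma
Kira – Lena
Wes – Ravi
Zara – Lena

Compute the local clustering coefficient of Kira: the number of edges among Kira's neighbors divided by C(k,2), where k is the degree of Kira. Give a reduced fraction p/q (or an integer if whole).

Kira's neighbors: Fatima, Lena, Liam, Ravi, Sven, and Zara (k = 6).
Possible neighbor pairs: C(6,2) = 15. Edges among them: Fatima–Ravi, Fatima–Zara, Lena–Liam, Lena–Sven, Lena–Zara, Liam–Ravi, Liam–Sven, Ravi–Sven, Ravi–Zara, Sven–Zara → e = 10.
Clustering(Kira) = 10/15 = 2/3.

2/3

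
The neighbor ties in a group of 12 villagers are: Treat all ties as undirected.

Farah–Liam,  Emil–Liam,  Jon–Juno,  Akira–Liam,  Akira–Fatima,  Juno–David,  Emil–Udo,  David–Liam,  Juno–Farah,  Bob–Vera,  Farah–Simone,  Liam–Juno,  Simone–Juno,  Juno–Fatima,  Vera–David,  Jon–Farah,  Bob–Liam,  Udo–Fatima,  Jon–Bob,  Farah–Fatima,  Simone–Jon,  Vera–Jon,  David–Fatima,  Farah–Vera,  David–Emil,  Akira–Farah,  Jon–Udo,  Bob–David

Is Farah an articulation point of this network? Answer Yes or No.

No

Even without Farah, every remaining node can still reach every other (the residual graph is connected), so Farah is not a cut vertex.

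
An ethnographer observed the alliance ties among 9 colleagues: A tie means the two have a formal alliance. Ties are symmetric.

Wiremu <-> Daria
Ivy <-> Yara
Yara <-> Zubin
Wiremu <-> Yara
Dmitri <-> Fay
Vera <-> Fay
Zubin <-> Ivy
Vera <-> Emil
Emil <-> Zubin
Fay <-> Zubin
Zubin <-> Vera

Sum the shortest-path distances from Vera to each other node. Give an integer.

16

Distances from Vera: Daria:4, Dmitri:2, Emil:1, Fay:1, Ivy:2, Wiremu:3, Yara:2, Zubin:1.
Sum = 4 + 2 + 1 + 1 + 2 + 3 + 2 + 1 = 16.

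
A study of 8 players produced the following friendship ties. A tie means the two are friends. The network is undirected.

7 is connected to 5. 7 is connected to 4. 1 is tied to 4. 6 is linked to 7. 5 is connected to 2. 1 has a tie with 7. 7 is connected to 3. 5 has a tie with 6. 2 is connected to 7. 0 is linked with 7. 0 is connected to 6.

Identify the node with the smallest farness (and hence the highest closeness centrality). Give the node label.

7

Farness (sum of distances to all others) for each node — 0:12, 1:12, 2:12, 3:13, 4:12, 5:11, 6:11, 7:7.
The smallest farness is 7, for 7, so 7 has the highest closeness.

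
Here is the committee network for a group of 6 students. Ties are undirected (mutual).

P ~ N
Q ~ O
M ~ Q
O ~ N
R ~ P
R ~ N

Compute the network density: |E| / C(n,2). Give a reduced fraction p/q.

There are 6 edges and 6 nodes, so the maximum possible is C(6,2) = 15.
Density = 6/15 = 2/5.

2/5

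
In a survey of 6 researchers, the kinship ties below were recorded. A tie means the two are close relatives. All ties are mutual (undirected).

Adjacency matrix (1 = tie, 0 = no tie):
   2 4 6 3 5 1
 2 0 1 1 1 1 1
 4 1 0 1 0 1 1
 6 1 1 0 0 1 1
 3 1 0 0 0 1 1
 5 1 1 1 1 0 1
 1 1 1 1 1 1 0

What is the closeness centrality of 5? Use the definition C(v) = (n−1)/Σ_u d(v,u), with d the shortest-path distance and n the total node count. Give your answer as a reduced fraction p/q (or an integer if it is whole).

Distances from 5: 1:1, 2:1, 3:1, 4:1, 6:1. Sum = 5.
n = 6, so closeness = 5/5 = 1.

1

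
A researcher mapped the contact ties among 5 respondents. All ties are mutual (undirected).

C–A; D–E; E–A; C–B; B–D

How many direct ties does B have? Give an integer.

B is directly tied to C and D. That is 2 neighbors, so the degree of B is 2.

2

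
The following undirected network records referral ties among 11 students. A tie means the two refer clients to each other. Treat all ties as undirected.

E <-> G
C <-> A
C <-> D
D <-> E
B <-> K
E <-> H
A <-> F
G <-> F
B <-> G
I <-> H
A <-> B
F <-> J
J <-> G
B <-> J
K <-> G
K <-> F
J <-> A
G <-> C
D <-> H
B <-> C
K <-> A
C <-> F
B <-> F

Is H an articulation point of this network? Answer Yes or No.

Yes

Removing H leaves {A, B, C, D, E, F, G, J, and K} with no path to {I}, so the network splits into 2 components. H is a cut vertex.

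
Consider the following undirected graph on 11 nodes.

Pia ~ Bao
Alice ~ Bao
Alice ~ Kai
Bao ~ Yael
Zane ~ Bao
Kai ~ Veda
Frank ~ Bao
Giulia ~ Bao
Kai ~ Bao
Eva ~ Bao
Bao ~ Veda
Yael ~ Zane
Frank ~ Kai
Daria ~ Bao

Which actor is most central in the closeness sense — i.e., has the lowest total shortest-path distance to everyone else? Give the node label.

Bao

Farness (sum of distances to all others) for each node — Alice:18, Bao:10, Daria:19, Eva:19, Frank:18, Giulia:19, Kai:16, Pia:19, Veda:18, Yael:18, Zane:18.
The smallest farness is 10, for Bao, so Bao has the highest closeness.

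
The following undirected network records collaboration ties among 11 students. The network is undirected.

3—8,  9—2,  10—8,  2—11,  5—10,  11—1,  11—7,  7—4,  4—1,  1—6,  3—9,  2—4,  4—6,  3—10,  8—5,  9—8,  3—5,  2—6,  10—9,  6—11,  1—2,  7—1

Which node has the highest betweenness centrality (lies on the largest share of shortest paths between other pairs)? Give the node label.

Unnormalized betweenness of each node: 1:31/12, 2:101/4, 3:7/3, 4:7/3, 5:0, 6:1/4, 7:1/4, 8:7/3, 9:24, 10:7/3, 11:7/3.
2 has the largest value, 101/4, making it the main broker — the node through which the most shortest paths run.

2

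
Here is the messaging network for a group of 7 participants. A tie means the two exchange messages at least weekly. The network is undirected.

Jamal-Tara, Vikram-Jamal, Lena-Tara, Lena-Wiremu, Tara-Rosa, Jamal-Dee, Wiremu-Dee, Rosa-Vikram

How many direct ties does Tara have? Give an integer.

3

Tara is directly tied to Jamal, Lena, and Rosa. That is 3 neighbors, so the degree of Tara is 3.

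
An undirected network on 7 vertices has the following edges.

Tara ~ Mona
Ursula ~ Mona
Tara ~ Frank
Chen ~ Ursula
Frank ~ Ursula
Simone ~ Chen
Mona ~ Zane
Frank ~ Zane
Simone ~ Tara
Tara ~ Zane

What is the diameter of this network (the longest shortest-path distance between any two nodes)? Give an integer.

Eccentricity of each node (its greatest distance to any other): Chen:3, Frank:2, Mona:2, Simone:2, Tara:2, Ursula:2, Zane:3.
The maximum eccentricity is 3, realized for instance by the pair Chen–Zane via Chen – Ursula – Mona – Zane. So the diameter is 3.

3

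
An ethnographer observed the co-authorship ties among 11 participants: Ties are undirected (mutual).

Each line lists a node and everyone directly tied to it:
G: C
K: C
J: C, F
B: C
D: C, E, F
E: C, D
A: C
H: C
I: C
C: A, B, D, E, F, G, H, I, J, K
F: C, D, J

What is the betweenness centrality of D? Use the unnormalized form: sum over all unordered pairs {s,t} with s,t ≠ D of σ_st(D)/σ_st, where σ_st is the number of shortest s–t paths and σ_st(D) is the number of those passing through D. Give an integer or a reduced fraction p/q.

1/2

Pairs whose geodesics pass through D — E–F: 1/2.
All other pairs contribute 0.
Summing the contributions gives betweenness(D) = 1/2.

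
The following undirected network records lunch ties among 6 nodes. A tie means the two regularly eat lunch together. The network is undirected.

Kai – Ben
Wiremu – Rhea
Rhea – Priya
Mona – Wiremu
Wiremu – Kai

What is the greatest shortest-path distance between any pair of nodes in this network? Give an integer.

Eccentricity of each node (its greatest distance to any other): Ben:4, Kai:3, Mona:3, Priya:4, Rhea:3, Wiremu:2.
The maximum eccentricity is 4, realized for instance by the pair Ben–Priya via Ben – Kai – Wiremu – Rhea – Priya. So the diameter is 4.

4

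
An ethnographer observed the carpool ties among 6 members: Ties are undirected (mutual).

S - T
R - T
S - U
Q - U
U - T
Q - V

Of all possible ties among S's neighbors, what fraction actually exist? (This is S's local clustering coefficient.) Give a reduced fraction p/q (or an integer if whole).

1

S's neighbors: T and U (k = 2).
Possible neighbor pairs: C(2,2) = 1. Edges among them: T–U → e = 1.
Clustering(S) = 1/1.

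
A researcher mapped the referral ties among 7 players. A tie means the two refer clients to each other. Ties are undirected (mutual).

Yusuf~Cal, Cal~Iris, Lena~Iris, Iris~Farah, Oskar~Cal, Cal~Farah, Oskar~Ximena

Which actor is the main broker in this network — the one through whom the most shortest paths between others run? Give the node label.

Unnormalized betweenness of each node: Cal:11, Farah:0, Iris:5, Lena:0, Oskar:5, Ximena:0, Yusuf:0.
Cal has the largest value, 11, making it the main broker — the node through which the most shortest paths run.

Cal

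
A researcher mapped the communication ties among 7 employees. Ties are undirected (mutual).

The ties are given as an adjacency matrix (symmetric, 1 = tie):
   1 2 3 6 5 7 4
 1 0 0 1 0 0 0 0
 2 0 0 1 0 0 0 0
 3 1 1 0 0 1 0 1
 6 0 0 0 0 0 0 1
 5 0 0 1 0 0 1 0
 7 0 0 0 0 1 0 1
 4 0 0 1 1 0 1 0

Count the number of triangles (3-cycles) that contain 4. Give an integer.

4's neighbors are 3, 6, and 7, but none of them are tied to each other, so no triangle contains 4.

0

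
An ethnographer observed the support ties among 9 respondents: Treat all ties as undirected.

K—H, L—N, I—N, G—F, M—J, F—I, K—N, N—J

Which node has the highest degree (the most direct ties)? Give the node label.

N

Degrees — F:2, G:1, H:1, I:2, J:2, K:2, L:1, M:1, N:4.
The maximum is 4, attained only by N.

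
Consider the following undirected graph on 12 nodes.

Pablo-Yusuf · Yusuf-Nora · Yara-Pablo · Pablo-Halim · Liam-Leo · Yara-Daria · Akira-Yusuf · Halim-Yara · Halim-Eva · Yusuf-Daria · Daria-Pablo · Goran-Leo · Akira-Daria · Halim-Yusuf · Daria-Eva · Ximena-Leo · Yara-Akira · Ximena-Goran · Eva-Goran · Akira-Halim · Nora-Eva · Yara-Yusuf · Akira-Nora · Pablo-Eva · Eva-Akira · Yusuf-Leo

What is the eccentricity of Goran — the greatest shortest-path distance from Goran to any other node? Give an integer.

3

Distances from Goran: Akira:2, Daria:2, Eva:1, Halim:2, Leo:1, Liam:2, Nora:2, Pablo:2, Ximena:1, Yara:3, Yusuf:2.
The largest is 3 (to Yara), so the eccentricity of Goran is 3.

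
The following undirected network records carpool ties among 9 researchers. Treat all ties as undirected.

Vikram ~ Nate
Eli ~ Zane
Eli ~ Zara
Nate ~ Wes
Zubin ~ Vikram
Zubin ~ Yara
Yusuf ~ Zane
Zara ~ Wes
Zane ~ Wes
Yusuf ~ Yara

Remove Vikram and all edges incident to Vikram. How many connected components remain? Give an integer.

1

Vikram's neighbors (Nate and Zubin) remain reachable from one another through other ties, so the rest of the network stays in one piece.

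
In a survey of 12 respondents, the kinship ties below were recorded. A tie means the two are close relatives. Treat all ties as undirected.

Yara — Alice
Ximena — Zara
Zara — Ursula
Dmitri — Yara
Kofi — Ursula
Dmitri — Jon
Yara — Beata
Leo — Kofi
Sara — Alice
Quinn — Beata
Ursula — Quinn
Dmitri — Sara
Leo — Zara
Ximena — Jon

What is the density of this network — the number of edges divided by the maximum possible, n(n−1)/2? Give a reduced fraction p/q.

There are 14 edges and 12 nodes, so the maximum possible is C(12,2) = 66.
Density = 14/66 = 7/33.

7/33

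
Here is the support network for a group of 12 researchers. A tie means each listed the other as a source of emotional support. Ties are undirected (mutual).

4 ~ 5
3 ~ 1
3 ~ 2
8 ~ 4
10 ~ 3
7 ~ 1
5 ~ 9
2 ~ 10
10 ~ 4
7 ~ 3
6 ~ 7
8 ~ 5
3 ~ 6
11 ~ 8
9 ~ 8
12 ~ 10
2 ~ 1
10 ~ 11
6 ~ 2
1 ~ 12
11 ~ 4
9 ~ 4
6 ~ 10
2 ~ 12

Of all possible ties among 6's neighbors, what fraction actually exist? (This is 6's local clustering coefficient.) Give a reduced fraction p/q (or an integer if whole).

6's neighbors: 2, 3, 7, and 10 (k = 4).
Possible neighbor pairs: C(4,2) = 6. Edges among them: 2–3, 2–10, 3–7, 3–10 → e = 4.
Clustering(6) = 4/6 = 2/3.

2/3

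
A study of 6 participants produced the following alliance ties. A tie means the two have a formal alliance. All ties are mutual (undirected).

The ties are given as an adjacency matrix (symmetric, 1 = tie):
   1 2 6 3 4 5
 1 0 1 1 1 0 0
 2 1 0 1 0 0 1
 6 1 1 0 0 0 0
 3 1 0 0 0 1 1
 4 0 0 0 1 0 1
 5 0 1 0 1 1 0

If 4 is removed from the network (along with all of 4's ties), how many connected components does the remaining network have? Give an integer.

4's neighbors (3 and 5) remain reachable from one another through other ties, so the rest of the network stays in one piece.

1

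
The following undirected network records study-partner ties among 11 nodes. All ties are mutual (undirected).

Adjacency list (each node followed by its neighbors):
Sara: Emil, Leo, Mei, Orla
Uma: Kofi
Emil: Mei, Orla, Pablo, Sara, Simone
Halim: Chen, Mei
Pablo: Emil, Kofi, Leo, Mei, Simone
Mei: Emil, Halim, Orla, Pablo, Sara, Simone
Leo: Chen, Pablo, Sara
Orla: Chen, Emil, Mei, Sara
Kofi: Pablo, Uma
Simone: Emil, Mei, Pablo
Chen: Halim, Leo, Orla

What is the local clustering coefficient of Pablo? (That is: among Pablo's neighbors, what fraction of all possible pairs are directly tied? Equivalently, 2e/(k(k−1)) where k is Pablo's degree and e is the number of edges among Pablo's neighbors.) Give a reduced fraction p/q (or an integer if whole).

Pablo's neighbors: Emil, Kofi, Leo, Mei, and Simone (k = 5).
Possible neighbor pairs: C(5,2) = 10. Edges among them: Emil–Mei, Emil–Simone, Mei–Simone → e = 3.
Clustering(Pablo) = 3/10.

3/10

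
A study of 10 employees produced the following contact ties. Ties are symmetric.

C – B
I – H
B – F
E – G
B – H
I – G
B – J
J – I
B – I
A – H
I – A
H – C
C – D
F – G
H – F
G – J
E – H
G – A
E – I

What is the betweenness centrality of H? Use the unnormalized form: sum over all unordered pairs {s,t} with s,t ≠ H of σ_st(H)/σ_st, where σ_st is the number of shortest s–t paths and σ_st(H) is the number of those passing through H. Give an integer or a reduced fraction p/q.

206/21

Pairs whose geodesics pass through H — C–G: 4/7; C–F: 1/2; C–I: 1/2; C–A: 1; C–E: 1; G–D: 4/7; F–I: 1/3; F–A: 1/2; F–D: 1/2; F–E: 1/2; I–D: 1/2; A–D: 1; A–B: 1/2; A–E: 1/3 … (+2 more pairs).
All other pairs contribute 0.
Summing the contributions gives betweenness(H) = 206/21.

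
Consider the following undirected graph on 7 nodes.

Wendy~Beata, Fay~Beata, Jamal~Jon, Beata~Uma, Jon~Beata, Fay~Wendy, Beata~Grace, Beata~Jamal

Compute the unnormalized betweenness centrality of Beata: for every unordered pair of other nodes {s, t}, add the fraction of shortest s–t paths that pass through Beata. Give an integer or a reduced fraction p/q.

Pairs whose geodesics pass through Beata — Grace–Uma: 1; Grace–Wendy: 1; Grace–Jon: 1; Grace–Fay: 1; Grace–Jamal: 1; Uma–Wendy: 1; Uma–Jon: 1; Uma–Fay: 1; Uma–Jamal: 1; Wendy–Jon: 1; Wendy–Jamal: 1; Jon–Fay: 1; Fay–Jamal: 1.
All other pairs contribute 0.
Summing the contributions gives betweenness(Beata) = 13.

13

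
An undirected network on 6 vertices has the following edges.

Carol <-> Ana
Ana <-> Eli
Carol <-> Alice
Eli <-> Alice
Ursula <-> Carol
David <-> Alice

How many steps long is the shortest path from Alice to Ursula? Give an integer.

One shortest route is Alice – Carol – Ursula, which uses 2 edges, and Alice and Ursula are not directly tied, so nothing shorter exists. So d(Alice,Ursula) = 2.

2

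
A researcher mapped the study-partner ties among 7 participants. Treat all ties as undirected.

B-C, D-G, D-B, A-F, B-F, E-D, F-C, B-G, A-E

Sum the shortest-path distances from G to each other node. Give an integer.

Distances from G: A:3, B:1, C:2, D:1, E:2, F:2.
Sum = 3 + 1 + 2 + 1 + 2 + 2 = 11.

11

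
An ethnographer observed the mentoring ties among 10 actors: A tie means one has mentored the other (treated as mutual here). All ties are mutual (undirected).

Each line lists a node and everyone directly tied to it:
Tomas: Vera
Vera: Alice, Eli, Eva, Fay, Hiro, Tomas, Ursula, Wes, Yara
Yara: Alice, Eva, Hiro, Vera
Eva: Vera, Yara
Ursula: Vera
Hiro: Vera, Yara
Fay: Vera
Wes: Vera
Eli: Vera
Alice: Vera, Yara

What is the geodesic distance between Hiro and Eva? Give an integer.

2

One shortest route is Hiro – Vera – Eva, which uses 2 edges, and Hiro and Eva are not directly tied, so nothing shorter exists. So d(Hiro,Eva) = 2.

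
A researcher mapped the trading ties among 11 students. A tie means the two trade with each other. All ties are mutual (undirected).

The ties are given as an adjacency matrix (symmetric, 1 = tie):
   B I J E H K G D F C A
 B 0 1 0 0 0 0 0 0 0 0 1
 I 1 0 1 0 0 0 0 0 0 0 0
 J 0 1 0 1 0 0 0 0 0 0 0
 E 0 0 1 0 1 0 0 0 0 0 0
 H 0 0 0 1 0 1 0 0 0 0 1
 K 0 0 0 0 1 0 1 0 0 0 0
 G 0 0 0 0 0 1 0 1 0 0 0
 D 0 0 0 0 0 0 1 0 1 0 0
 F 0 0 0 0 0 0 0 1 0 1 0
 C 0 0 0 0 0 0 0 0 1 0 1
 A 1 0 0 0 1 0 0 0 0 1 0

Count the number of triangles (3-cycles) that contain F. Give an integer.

0

F's neighbors are C and D, but none of them are tied to each other, so no triangle contains F.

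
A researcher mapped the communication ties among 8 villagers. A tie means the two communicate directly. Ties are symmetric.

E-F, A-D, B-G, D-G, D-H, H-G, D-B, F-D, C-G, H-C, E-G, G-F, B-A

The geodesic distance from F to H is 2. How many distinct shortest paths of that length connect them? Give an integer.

2

The shortest distance is 2. The length-2 paths are: F–G–H; F–D–H.
That gives 2 distinct shortest paths.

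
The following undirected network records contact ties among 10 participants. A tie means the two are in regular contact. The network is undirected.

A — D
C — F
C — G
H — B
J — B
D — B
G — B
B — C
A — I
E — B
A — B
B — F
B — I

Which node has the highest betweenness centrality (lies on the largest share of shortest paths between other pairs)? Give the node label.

Unnormalized betweenness of each node: A:1/2, B:31, C:1/2, D:0, E:0, F:0, G:0, H:0, I:0, J:0.
B has the largest value, 31, making it the main broker — the node through which the most shortest paths run.

B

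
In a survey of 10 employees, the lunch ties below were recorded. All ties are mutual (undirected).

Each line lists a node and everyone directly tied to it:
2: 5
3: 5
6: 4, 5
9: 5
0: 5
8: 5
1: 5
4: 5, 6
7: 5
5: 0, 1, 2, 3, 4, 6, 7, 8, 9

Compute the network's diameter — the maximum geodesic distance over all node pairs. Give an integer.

Eccentricity of each node (its greatest distance to any other): 0:2, 1:2, 2:2, 3:2, 4:2, 5:1, 6:2, 7:2, 8:2, 9:2.
The maximum eccentricity is 2, realized for instance by the pair 4–2 via 4 – 5 – 2. So the diameter is 2.

2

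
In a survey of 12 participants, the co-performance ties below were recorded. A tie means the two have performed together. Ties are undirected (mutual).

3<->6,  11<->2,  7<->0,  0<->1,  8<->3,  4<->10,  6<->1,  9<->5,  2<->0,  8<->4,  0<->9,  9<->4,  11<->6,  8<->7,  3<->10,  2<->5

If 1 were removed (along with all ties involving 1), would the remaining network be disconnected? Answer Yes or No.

Even without 1, every remaining node can still reach every other (the residual graph is connected), so 1 is not a cut vertex.

No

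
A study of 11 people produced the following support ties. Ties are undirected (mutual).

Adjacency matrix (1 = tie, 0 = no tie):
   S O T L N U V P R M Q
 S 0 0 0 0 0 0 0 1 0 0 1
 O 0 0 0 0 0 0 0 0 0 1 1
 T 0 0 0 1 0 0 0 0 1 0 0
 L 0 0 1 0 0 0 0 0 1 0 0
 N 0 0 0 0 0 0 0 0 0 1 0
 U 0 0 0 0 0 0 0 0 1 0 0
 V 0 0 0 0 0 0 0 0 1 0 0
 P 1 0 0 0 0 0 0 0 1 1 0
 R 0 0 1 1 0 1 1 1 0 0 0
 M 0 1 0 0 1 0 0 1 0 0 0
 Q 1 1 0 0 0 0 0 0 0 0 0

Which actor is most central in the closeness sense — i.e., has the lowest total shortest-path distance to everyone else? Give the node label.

Farness (sum of distances to all others) for each node — L:26, M:21, N:30, O:27, P:17, Q:28, R:18, S:23, T:26, U:27, V:27.
The smallest farness is 17, for P, so P has the highest closeness.

P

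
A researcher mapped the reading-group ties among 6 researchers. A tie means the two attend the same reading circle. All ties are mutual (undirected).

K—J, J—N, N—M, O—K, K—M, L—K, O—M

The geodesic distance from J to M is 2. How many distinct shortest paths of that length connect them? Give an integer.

The shortest distance is 2. The length-2 paths are: J–N–M; J–K–M.
That gives 2 distinct shortest paths.

2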